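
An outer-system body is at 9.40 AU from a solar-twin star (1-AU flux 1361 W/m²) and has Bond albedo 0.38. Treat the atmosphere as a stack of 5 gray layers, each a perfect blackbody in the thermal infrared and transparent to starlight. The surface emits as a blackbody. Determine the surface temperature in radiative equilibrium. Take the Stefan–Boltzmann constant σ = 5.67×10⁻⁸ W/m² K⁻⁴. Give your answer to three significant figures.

Irradiance scales as 1/d², so S = 1361 W/m² × (1/9.40)² = 15.40 W/m².
OLR = S(1−α)/4 = 2.387 W/m²; the top layer radiates at T_e = 80.55 K.
With N = 5 opaque layers, T_s = (N+1)^(1/4)·T_e = 6^(1/4)·80.55 = 126.1 K.

126 K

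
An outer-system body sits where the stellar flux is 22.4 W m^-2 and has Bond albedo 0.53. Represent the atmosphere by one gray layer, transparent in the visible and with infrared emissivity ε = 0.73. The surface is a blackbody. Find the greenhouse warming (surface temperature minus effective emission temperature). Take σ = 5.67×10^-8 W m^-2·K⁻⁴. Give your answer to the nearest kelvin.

10 kelvin

At the top of the atmosphere, σT_e⁴ = S(1−α)/4 = 2.632 W m^-2, giving T_e = 82.54 K.
Surface balance with a leaky layer gives σT_s⁴ = σT_e⁴·2/(2−ε), so T_s = T_e·[2/(2−0.73)]^(1/4) = 92.47 K.
Greenhouse warming: T_s − T_e = 9.924 K.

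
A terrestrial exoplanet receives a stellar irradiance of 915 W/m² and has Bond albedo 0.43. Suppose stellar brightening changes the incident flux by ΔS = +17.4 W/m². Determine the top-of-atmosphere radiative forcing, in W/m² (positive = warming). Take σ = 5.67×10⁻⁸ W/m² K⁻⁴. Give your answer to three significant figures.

ΔF = Δ[S(1−α)]/4 = (1−0.43)·+17.4/4 = 2.480 W/m².

2.48 W/m²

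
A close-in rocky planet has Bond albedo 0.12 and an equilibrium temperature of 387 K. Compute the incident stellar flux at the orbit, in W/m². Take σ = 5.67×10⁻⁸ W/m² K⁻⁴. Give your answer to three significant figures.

5780 W/m²

Invert the energy balance for S: S = 4σT⁴/(1−α).
The emitted flux is σT⁴ = 1272 W/m².
S = 4·1272/0.88 = 5781 W/m².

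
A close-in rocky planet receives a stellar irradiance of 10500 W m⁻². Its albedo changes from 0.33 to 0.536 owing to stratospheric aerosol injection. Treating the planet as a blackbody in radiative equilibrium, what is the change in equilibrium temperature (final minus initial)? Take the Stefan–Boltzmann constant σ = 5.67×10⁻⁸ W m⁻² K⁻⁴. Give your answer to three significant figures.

-36.8 K

Initial: T₁ = [S(1−0.33)/(4σ)]^(1/4) = 419.7 K.
With α = 0.536, T₂ = 382.8 K.
ΔT = T₂ − T₁ = -36.83 K.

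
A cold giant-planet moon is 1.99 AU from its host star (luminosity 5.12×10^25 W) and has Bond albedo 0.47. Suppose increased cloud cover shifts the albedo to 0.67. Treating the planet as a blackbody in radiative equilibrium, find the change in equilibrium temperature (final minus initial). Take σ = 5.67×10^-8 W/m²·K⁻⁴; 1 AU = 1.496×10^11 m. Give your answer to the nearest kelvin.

d = 1.99 × 1.496×10^11 m = 2.977×10^11 m.
S = L/(4πd²) = 45.97 W/m².
Initial: T₁ = [S(1−0.47)/(4σ)]^(1/4) = 101.8 K.
Final:   T₂ = [S(1−0.67)/(4σ)]^(1/4) = 90.44 K.
Change: 90.44 − 101.8 = -11.37 K.

-11 kelvin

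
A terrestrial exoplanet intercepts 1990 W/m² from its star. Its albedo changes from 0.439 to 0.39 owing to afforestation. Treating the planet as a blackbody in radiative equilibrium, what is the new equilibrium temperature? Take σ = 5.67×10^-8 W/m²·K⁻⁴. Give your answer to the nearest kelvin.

New equilibrium: T₂ = [(1−0.39)·1990/(4σ)]^(1/4) = 270.5 K.

270 kelvin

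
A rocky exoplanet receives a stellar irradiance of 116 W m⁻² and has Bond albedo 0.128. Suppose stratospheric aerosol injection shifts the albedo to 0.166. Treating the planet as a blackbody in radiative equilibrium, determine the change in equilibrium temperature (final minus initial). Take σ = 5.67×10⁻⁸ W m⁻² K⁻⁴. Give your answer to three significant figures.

Initial: T₁ = [S(1−0.128)/(4σ)]^(1/4) = 145.3 K.
After:  T₂ = [116.0·0.834/(4σ)]^(1/4) = 143.7 K.
ΔT = T₂ − T₁ = -1.610 K.

-1.61 K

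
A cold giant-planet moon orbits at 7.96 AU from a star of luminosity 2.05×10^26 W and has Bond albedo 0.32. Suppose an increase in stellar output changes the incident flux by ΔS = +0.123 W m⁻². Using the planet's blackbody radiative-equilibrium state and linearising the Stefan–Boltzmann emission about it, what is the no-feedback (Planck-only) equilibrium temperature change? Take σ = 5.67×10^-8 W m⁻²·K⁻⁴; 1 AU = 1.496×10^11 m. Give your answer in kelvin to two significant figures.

d = 7.96 × 1.496×10^11 m = 1.191×10^12 m.
Flux at the orbit: S = L/(4πd²) = 2.05×10^26/(4π·(1.19×10^12)²) = 11.50 W m⁻².
Reference equilibrium: T_e = [S(1−α)/(4σ)]^(1/4) = 76.64 K.
TOA radiative forcing: ΔF = (1−α)ΔS/4 = 0.68·(+0.123)/4 = 0.02091 W m⁻².
Planck response: λ_P = 4σT_e³ = 4·5.67×10⁻⁸·(76.64)³ = 0.1021 W m⁻²/K.
Hence the no-feedback warming is ΔF/(4σT_e³) = 0.205 K.

0.20 K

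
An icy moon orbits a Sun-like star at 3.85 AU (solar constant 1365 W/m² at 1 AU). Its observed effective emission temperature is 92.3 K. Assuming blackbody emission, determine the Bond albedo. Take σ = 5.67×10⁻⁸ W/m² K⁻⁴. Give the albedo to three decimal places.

Irradiance scales as 1/d², so S = 1365 W/m² × (1/3.85)² = 92.09 W/m².
Energy balance: S(1−α)/4 = σT⁴, so 1−α = 4σT⁴/S.
4σT⁴ = 4·5.67×10⁻⁸·(92.3)⁴ = 16.46 W/m².
1−α = 16.46/92.09 = 0.1787, so α = 0.8213.

0.821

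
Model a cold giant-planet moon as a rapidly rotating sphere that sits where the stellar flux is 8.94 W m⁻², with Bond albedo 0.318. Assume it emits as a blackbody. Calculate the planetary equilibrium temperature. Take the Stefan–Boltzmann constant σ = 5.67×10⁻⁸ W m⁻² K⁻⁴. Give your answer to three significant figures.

The planet absorbs (1−α)S over its disc πR² and re-emits over 4πR², so the mean absorbed flux is (1−0.318)·8.940/4 = 1.524 W m⁻².
Set σT⁴ = 1.524 → T = (1.524/σ)^(1/4) = 72.01 K.

72.0 K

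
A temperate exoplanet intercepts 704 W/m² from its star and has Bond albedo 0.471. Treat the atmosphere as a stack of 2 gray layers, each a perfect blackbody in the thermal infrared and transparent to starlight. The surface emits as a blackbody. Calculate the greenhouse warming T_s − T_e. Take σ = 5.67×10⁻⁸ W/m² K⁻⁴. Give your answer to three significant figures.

Top-of-atmosphere balance: σT_e⁴ = S(1−α)/4 = 93.10 W/m² → T_e = 201.3 K.
Surface: T_s = (3)^¼·T_e = 264.9 K.
So the greenhouse effect raises the surface by 264.9 − 201.3 = 63.63 K.

63.6 K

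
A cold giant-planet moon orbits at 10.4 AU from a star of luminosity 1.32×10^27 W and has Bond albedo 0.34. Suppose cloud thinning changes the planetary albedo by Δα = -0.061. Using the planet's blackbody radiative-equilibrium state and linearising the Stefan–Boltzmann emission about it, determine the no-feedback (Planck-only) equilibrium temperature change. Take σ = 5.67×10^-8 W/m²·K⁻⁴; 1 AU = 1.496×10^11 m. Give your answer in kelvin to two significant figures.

2.4 K

Orbital distance: d = 10.4 AU = 1.556×10^12 m.
S = L/(4πd²) = 43.39 W/m².
Unperturbed T_e = [43.39·(1−0.34)/(4σ)]^¼ = 106.0 K.
The change in absorbed flux is Δ[S(1−α)/4] = −SΔα/4 = 0.6618 W/m².
Planck response: λ_P = 4σT_e³ = 4·5.67×10⁻⁸·(106.0)³ = 0.2702 W/m²/K.
ΔT₀ = ΔF/λ_P = 0.6618/0.2702 = 2.45 K.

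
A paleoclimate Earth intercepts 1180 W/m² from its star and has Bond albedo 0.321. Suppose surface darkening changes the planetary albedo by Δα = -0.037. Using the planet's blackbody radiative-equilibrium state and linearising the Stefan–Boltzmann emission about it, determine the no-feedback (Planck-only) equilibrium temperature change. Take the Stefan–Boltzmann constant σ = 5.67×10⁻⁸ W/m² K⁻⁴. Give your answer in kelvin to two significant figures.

The baseline emission temperature is T_e = 243.8 K.
The change in absorbed flux is Δ[S(1−α)/4] = −SΔα/4 = 10.91 W/m².
Linearising σT⁴ gives d(σT⁴)/dT = 4σT_e³ = 3.286 W/m² per K.
ΔT₀ = ΔF/λ_P = 10.91/3.286 = 3.32 K.

3.3 K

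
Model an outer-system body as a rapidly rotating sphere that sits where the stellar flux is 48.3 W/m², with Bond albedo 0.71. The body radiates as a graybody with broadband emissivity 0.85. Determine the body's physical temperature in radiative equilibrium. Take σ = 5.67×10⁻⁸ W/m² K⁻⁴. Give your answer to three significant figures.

Absorbed flux (global mean): S(1−α)/4 = 48.30·0.29/4 = 3.502 W/m².
Equating to εσT⁴ with ε = 0.85: T = (3.502/0.85σ)^(1/4) = 92.33 K.

92.3 K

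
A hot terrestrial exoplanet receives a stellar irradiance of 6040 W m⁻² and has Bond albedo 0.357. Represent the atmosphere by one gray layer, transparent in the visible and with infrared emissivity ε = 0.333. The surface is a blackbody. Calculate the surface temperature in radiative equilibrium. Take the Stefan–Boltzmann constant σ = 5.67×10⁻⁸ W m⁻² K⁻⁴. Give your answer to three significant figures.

379 K

Effective emission temperature (TOA balance): σT_e⁴ = S(1−α)/4 = 970.9 W m⁻² → T_e = 361.7 K.
Surface balance with a leaky layer gives σT_s⁴ = σT_e⁴·2/(2−ε), so T_s = T_e·[2/(2−0.333)]^(1/4) = 378.6 K.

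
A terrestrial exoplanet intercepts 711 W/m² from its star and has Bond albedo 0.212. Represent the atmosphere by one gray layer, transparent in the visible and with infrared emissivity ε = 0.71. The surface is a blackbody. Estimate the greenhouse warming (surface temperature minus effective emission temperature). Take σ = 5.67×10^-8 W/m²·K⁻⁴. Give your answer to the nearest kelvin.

At the top of the atmosphere, σT_e⁴ = S(1−α)/4 = 140.1 W/m², giving T_e = 222.9 K.
For a single slab of emissivity ε, T_s⁴ = 2T_e⁴/(2−ε); thus T_s = 222.9·(1.55)^(1/4) = 248.8 K.
T_s − T_e = 248.8 − 222.9 = 25.83 K.

26 kelvin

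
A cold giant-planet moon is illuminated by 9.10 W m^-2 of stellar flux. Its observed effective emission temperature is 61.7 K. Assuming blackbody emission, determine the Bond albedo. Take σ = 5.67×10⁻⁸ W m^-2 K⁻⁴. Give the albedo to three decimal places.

Energy balance: S(1−α)/4 = σT⁴, so 1−α = 4σT⁴/S.
4σT⁴ = 4·5.67×10⁻⁸·(61.7)⁴ = 3.287 W m^-2.
Hence α = 1 − 3.287/9.100 = 0.6388.

0.639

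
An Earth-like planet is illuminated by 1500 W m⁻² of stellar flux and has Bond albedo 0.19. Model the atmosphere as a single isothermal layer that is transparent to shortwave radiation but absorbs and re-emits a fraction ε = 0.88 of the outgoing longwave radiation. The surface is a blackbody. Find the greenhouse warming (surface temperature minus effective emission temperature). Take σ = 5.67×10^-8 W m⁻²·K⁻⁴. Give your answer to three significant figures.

The planet radiates to space at T_e = [S(1−α)/(4σ)]^(1/4) = 270.5 K.
The surface balance (absorbed SW + ε·downward IR = σT_s⁴) with T_a⁴ = T_s⁴/2 reduces to T_s = T_e·[2/(2−ε)]^¼ = 312.7 K.
Greenhouse warming: T_s − T_e = 42.20 K.

42.2 kelvin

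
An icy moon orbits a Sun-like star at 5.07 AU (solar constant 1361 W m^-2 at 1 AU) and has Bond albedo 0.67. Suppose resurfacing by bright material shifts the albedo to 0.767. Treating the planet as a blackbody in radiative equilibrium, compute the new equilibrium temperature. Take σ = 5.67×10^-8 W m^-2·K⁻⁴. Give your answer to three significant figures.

Irradiance scales as 1/d², so S = 1361 W m^-2 × (1/5.07)² = 52.95 W m^-2.
New equilibrium: T₂ = [(1−0.767)·52.95/(4σ)]^(1/4) = 85.88 K.

85.9 K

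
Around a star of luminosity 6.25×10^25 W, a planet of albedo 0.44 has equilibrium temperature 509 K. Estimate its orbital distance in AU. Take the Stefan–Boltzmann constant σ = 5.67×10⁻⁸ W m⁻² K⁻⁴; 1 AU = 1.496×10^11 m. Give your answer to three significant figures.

The flux needed for this T is 4σT⁴/(1−0.44) = 27180 W m⁻².
From L = 4πd²S, d = √(6.25×10^25/(4π·27180)) = 1.353×10^10 m = 0.09041 AU.

0.0904 AU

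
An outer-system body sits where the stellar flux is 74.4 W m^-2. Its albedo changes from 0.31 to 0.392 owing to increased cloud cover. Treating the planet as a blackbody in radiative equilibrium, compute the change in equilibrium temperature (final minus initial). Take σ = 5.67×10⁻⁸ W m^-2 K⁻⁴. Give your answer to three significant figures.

-3.82 K

Before: T₁ = [74.40·0.69/(4σ)]^(1/4) = 122.7 K.
With α = 0.392, T₂ = 118.8 K.
ΔT = T₂ − T₁ = -3.819 K.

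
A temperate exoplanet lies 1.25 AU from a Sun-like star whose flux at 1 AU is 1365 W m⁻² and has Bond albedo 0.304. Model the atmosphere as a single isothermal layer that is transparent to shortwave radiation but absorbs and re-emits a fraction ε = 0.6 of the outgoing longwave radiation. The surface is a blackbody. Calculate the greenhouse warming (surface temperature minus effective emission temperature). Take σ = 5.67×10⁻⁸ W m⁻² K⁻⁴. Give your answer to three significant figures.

21.2 K

By the inverse-square law, S = 1365/1.25² = 873.6 W m⁻².
The planet radiates to space at T_e = [S(1−α)/(4σ)]^(1/4) = 227.5 K.
For a single slab of emissivity ε, T_s⁴ = 2T_e⁴/(2−ε); thus T_s = 227.5·(1.429)^(1/4) = 248.8 K.
Greenhouse warming: T_s − T_e = 21.22 K.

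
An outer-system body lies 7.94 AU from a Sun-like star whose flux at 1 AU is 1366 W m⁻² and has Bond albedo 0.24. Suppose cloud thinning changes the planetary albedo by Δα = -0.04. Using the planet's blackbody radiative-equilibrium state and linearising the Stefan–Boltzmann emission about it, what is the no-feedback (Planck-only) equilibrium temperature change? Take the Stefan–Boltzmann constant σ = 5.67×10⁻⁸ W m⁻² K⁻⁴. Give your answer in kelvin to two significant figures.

By the inverse-square law, S = 1366/7.94² = 21.67 W m⁻².
Reference equilibrium: T_e = [S(1−α)/(4σ)]^(1/4) = 92.31 K.
TOA radiative forcing: ΔF = −S·Δα/4 = −21.67·(-0.04)/4 = 0.2167 W m⁻².
Linearising σT⁴ gives d(σT⁴)/dT = 4σT_e³ = 0.1784 W m⁻² per K.
Hence the no-feedback warming is ΔF/(4σT_e³) = 1.21 K.

1.2 kelvin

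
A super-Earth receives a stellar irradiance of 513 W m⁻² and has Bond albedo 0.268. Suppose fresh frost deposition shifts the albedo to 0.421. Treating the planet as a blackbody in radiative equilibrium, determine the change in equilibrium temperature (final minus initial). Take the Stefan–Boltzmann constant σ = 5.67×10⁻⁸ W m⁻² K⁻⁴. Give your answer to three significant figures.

With α = 0.268, T₁ = 201.7 K.
Final:   T₂ = [S(1−0.421)/(4σ)]^(1/4) = 190.2 K.
ΔT = T₂ − T₁ = -11.48 K.

-11.5 K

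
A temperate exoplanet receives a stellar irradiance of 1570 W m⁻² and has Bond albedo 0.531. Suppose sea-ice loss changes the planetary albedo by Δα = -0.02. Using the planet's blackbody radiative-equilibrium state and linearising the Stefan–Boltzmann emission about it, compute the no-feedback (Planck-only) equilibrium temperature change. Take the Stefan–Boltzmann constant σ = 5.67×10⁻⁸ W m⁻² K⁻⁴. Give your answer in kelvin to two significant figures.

2.5 K

Unperturbed T_e = [1570·(1−0.531)/(4σ)]^¼ = 238.7 K.
TOA radiative forcing: ΔF = −S·Δα/4 = −1570·(-0.02)/4 = 7.850 W m⁻².
Planck response: λ_P = 4σT_e³ = 4·5.67×10⁻⁸·(238.7)³ = 3.085 W m⁻²/K.
Hence the no-feedback warming is ΔF/(4σT_e³) = 2.54 K.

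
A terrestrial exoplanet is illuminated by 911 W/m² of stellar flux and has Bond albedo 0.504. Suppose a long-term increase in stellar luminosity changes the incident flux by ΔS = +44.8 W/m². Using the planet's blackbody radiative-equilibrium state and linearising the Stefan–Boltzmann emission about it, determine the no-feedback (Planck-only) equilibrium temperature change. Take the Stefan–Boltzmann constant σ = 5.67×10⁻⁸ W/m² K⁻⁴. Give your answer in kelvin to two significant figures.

2.6 kelvin

Reference equilibrium: T_e = [S(1−α)/(4σ)]^(1/4) = 211.3 K.
Only a fraction (1−α) is absorbed and it's spread over 4πR², so ΔF = (1−α)ΔS/4 = 5.555 W/m².
The Planck feedback parameter is 4σT_e³ = 2.139 W/m²/K.
Hence the no-feedback warming is ΔF/(4σT_e³) = 2.60 K.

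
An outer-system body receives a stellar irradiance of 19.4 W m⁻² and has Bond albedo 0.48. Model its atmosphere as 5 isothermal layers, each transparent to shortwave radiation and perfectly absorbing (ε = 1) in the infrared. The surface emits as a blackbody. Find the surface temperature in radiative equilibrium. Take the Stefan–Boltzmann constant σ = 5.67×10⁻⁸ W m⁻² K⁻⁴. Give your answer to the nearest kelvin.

OLR = S(1−α)/4 = 2.522 W m⁻²; the top layer radiates at T_e = 81.67 K.
For an N-layer opaque stack, T_s⁴ = (N+1)T_e⁴, hence T_s = (6)^(1/4)×81.67 K = 127.8 K.

128 K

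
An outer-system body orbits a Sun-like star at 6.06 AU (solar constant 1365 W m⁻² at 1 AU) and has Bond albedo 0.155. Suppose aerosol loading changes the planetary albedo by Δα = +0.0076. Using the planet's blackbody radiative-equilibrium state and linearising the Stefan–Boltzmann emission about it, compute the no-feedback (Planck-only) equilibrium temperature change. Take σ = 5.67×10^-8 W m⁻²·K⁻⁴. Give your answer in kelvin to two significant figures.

-0.24 kelvin

Flux at the orbit: S = 1365/(6.06)² = 37.17 W m⁻².
The baseline emission temperature is T_e = 108.5 K.
The change in absorbed flux is Δ[S(1−α)/4] = −SΔα/4 = -0.07062 W m⁻².
Linearising σT⁴ gives d(σT⁴)/dT = 4σT_e³ = 0.2895 W m⁻² per K.
So ΔT₀ = -0.07062/0.2895 = -0.244 K.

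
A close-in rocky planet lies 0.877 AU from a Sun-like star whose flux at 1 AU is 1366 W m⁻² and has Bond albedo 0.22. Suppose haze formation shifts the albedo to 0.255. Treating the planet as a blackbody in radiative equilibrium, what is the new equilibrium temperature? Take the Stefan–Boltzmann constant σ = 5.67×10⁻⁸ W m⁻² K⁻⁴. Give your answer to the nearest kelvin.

276 kelvin

Irradiance scales as 1/d², so S = 1366 W m⁻² × (1/0.877)² = 1776 W m⁻².
With the new albedo, S(1−α₂)/4 = 330.8 W m⁻², so T₂ = 276.4 K.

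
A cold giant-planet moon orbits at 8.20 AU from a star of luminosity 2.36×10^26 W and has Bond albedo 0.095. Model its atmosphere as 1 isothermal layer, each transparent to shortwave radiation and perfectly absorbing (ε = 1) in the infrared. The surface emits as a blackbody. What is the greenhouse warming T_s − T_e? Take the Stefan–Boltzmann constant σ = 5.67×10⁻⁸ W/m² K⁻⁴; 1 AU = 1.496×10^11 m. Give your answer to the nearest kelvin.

Orbital distance: d = 8.20 AU = 1.227×10^12 m.
S = L/(4πd²) = 12.48 W/m².
The effective emission temperature is T_e = [S(1−α)/(4σ)]^¼ = 84.00 K.
Surface: T_s = (2)^¼·T_e = 99.90 K.
Warming: T_s − T_e = 15.89 K.

16 K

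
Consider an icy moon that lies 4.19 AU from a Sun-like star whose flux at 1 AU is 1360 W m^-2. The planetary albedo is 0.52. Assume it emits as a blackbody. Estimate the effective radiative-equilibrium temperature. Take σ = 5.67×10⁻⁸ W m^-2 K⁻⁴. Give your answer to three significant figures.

113 kelvin

By the inverse-square law, S = 1360/4.19² = 77.47 W m^-2.
The planet absorbs (1−α)S over its disc πR² and re-emits over 4πR², so the mean absorbed flux is (1−0.52)·77.47/4 = 9.296 W m^-2.
Balancing against σT⁴: T = (9.296/5.67×10⁻⁸)^(1/4) = 113.2 K.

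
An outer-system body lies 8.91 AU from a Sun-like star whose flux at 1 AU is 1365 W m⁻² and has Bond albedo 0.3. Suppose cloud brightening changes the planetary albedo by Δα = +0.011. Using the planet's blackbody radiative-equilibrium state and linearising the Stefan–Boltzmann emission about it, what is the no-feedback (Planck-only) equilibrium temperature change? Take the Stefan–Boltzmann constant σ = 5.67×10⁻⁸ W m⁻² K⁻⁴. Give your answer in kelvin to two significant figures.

By the inverse-square law, S = 1365/8.91² = 17.19 W m⁻².
The baseline emission temperature is T_e = 85.35 K.
ΔF = −(S/4)Δα = −(17.19/4)×(+0.011) = -0.04728 W m⁻².
Linearising σT⁴ gives d(σT⁴)/dT = 4σT_e³ = 0.1410 W m⁻² per K.
So ΔT₀ = -0.04728/0.1410 = -0.335 K.

-0.34 K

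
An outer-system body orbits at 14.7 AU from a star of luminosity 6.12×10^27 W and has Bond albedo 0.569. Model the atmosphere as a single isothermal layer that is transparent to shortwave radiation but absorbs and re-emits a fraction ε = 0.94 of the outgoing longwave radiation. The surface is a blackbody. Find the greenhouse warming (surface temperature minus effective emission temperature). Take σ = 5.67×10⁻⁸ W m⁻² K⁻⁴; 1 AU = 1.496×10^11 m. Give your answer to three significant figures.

20.2 K

d = 14.7 × 1.496×10^11 m = 2.199×10^12 m.
Flux at the orbit: S = L/(4πd²) = 6.12×10^27/(4π·(2.20×10^12)²) = 100.7 W m⁻².
Effective emission temperature (TOA balance): σT_e⁴ = S(1−α)/4 = 10.85 W m⁻² → T_e = 117.6 K.
For a single slab of emissivity ε, T_s⁴ = 2T_e⁴/(2−ε); thus T_s = 117.6·(1.887)^(1/4) = 137.8 K.
The atmosphere warms the surface by 20.23 K.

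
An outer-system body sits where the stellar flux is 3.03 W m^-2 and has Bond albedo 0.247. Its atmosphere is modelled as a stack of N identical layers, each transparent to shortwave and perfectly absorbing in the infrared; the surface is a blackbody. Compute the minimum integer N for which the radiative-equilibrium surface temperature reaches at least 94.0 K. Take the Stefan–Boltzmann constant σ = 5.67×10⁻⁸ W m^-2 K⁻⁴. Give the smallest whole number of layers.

7

Top-of-atmosphere balance: σT_e⁴ = S(1−α)/4 = 0.5704 W m^-2 → T_e = 56.32 K.
Need (N+1)T_e⁴ ≥ T_s⁴, i.e. N+1 ≥ (94.0/56.32)⁴ = 7.761.
The minimum whole number is N = 7.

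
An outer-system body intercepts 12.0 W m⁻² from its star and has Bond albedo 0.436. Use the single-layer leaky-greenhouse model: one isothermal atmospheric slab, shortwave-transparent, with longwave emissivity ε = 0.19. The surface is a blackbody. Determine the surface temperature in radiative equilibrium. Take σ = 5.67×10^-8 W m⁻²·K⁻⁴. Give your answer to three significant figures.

75.8 K

At the top of the atmosphere, σT_e⁴ = S(1−α)/4 = 1.692 W m⁻², giving T_e = 73.91 K.
The surface balance (absorbed SW + ε·downward IR = σT_s⁴) with T_a⁴ = T_s⁴/2 reduces to T_s = T_e·[2/(2−ε)]^¼ = 75.78 K.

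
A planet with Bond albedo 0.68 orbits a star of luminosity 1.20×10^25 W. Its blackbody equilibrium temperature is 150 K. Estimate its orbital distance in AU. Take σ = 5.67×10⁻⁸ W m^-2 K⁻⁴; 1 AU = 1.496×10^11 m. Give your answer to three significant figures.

The flux needed for this T is 4σT⁴/(1−0.68) = 358.8 W m^-2.
S = L/(4πd²) → d = √(L/4πS) = √(1.20×10^25/(4π·358.8)) = 5.159×10^10 m = 0.3448 AU.

0.345 AU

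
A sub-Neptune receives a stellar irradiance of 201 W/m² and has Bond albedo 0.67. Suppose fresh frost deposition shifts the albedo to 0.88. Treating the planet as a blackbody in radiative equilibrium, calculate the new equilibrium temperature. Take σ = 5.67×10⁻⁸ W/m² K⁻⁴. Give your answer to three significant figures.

102 K

New equilibrium: T₂ = [(1−0.88)·201.0/(4σ)]^(1/4) = 101.6 K.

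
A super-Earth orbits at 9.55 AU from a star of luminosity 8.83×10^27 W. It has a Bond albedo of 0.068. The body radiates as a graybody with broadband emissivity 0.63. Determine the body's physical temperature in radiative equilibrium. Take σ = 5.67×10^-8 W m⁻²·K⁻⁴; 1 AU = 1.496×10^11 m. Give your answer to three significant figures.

d = 9.55 × 1.496×10^11 m = 1.429×10^12 m.
Spreading L over a sphere of radius d: S = 8.83×10^27/(4π·1.43×10^12²) = 344.3 W m⁻².
Absorbed flux (global mean): S(1−α)/4 = 344.3·0.932/4 = 80.21 W m⁻².
Radiative balance εσT⁴ = 80.21 gives T = [80.21/(0.63·σ)]^(1/4) = 217.7 K.

218 K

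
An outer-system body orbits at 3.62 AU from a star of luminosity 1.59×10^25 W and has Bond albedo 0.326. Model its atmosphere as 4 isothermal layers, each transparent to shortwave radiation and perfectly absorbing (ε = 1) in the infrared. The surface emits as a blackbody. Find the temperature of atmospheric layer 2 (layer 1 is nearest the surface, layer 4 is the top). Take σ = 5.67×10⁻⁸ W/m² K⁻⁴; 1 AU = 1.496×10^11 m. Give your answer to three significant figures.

78.8 K

Orbital distance: d = 3.62 AU = 5.416×10^11 m.
S = L/(4πd²) = 4.314 W/m².
Top-of-atmosphere balance: σT_e⁴ = S(1−α)/4 = 0.7270 W/m² → T_e = 59.84 K.
Each opaque layer satisfies 2T_j⁴ = T_{j−1}⁴ + T_{j+1}⁴, giving T_k⁴ = (N+1−k)T_e⁴.
T_2 = (3)^(1/4)·59.84 = 78.75 K.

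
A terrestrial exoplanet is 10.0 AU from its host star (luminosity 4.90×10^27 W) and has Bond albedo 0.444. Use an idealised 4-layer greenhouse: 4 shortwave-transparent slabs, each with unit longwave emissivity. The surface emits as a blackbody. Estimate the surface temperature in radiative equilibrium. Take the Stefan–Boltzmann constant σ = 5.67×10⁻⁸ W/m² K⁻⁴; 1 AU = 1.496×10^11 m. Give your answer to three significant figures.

215 K

d = 10.0 × 1.496×10^11 m = 1.496×10^12 m.
Flux at the orbit: S = L/(4πd²) = 4.90×10^27/(4π·(1.50×10^12)²) = 174.2 W/m².
Top-of-atmosphere balance: σT_e⁴ = S(1−α)/4 = 24.22 W/m² → T_e = 143.8 K.
With N = 4 opaque layers, T_s = (N+1)^(1/4)·T_e = 5^(1/4)·143.8 = 215.0 K.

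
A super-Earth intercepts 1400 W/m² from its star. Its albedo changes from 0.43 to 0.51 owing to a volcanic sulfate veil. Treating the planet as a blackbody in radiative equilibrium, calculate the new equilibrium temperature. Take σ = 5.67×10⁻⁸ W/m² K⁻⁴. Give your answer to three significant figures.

With the new albedo, S(1−α₂)/4 = 171.5 W/m², so T₂ = 234.5 K.

235 K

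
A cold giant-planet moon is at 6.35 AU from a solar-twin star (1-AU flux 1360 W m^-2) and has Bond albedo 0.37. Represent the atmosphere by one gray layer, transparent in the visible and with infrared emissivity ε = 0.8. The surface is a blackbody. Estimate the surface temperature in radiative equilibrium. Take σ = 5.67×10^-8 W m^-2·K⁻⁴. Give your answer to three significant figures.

Irradiance scales as 1/d², so S = 1360 W m^-2 × (1/6.35)² = 33.73 W m^-2.
The planet radiates to space at T_e = [S(1−α)/(4σ)]^(1/4) = 98.38 K.
The surface balance (absorbed SW + ε·downward IR = σT_s⁴) with T_a⁴ = T_s⁴/2 reduces to T_s = T_e·[2/(2−ε)]^¼ = 111.8 K.

112 K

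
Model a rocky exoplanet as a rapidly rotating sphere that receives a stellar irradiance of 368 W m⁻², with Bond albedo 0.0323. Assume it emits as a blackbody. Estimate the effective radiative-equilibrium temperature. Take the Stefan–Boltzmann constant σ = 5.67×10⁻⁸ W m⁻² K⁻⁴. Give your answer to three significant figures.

Absorbed flux (global mean): S(1−α)/4 = 368.0·0.968/4 = 89.03 W m⁻².
Set σT⁴ = 89.03 → T = (89.03/σ)^(1/4) = 199.1 K.

199 K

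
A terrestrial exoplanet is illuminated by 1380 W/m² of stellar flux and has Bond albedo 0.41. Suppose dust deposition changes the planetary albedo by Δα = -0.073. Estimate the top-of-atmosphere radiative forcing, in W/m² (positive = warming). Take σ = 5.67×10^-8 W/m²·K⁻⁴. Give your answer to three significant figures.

TOA radiative forcing: ΔF = −S·Δα/4 = −1380·(-0.073)/4 = 25.18 W/m².

25.2 W/m²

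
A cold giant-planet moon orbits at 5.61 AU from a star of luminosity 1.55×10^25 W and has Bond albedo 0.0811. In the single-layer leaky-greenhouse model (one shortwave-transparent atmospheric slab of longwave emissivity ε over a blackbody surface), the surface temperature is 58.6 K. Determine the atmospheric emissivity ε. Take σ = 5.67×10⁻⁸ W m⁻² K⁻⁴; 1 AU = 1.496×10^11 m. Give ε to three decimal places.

0.797

Orbital distance: d = 5.61 AU = 8.393×10^11 m.
Flux at the orbit: S = L/(4πd²) = 1.55×10^25/(4π·(8.39×10^11)²) = 1.751 W m⁻².
TOA balance gives T_e = 51.61 K.
Since (2−ε)/2 = (T_e/T_s)⁴ = 0.6017, ε = 0.7966.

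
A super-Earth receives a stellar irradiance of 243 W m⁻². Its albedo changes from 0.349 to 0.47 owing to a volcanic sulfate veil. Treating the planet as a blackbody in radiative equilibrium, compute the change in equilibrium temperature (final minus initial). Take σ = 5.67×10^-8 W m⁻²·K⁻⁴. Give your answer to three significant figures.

-8.14 K

With α = 0.349, T₁ = 162.5 K.
With α = 0.47, T₂ = 154.4 K.
Change: 154.4 − 162.5 = -8.143 K.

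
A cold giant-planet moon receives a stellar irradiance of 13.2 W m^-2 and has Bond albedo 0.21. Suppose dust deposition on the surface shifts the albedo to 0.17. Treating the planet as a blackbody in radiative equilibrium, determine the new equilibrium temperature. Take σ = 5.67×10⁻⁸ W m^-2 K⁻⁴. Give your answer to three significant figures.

83.4 K

With the new albedo, S(1−α₂)/4 = 2.739 W m^-2, so T₂ = 83.37 K.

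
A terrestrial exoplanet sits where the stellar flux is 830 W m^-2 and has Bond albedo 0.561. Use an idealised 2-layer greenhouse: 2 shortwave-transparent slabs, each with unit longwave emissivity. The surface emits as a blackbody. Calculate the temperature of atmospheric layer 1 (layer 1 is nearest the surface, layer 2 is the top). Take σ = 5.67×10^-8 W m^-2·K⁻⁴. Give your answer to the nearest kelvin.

OLR = S(1−α)/4 = 91.09 W m^-2; the top layer radiates at T_e = 200.2 K.
Each opaque layer satisfies 2T_j⁴ = T_{j−1}⁴ + T_{j+1}⁴, giving T_k⁴ = (N+1−k)T_e⁴.
With k = 1: T_1 = (2+1−1)^¼·200.2 K = 238.1 K.

238 kelvin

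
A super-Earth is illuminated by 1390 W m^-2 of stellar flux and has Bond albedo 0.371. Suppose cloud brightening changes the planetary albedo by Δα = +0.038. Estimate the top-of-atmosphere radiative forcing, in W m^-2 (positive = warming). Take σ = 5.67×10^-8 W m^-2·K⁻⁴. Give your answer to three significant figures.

-13.2 W m^-2

TOA radiative forcing: ΔF = −S·Δα/4 = −1390·(+0.038)/4 = -13.21 W m^-2.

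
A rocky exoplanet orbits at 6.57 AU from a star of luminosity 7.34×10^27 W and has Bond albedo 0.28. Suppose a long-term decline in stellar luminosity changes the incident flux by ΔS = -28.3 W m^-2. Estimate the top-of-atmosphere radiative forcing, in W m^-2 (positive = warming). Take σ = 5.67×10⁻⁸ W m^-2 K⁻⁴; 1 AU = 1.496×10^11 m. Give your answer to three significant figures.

-5.09 W m^-2

d = 6.57 × 1.496×10^11 m = 9.829×10^11 m.
S = L/(4πd²) = 604.6 W m^-2.
Only a fraction (1−α) is absorbed and it's spread over 4πR², so ΔF = (1−α)ΔS/4 = -5.094 W m^-2.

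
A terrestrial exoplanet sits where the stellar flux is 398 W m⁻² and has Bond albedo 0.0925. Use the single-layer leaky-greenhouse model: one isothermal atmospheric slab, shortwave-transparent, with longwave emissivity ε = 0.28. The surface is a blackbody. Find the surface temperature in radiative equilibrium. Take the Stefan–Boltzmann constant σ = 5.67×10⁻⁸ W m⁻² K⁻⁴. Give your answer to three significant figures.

At the top of the atmosphere, σT_e⁴ = S(1−α)/4 = 90.30 W m⁻², giving T_e = 199.8 K.
Surface balance with a leaky layer gives σT_s⁴ = σT_e⁴·2/(2−ε), so T_s = T_e·[2/(2−0.28)]^(1/4) = 207.4 K.

207 kelvin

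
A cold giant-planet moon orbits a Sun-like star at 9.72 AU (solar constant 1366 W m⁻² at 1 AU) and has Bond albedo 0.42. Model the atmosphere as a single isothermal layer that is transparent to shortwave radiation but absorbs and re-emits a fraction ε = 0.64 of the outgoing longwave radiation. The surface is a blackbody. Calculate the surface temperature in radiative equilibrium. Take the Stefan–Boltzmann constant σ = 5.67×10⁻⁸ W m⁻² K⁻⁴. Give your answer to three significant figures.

85.9 K

Irradiance scales as 1/d², so S = 1366 W m⁻² × (1/9.72)² = 14.46 W m⁻².
Effective emission temperature (TOA balance): σT_e⁴ = S(1−α)/4 = 2.096 W m⁻² → T_e = 77.98 K.
For a single slab of emissivity ε, T_s⁴ = 2T_e⁴/(2−ε); thus T_s = 77.98·(1.471)^(1/4) = 85.87 K.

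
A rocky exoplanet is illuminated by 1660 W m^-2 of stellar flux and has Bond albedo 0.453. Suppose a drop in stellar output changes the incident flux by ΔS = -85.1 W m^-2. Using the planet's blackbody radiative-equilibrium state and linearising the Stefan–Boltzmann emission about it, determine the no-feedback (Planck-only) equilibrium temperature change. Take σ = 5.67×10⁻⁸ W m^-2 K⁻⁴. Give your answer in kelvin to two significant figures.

-3.2 K

Reference equilibrium: T_e = [S(1−α)/(4σ)]^(1/4) = 251.5 K.
TOA radiative forcing: ΔF = (1−α)ΔS/4 = 0.547·(-85.1)/4 = -11.64 W m^-2.
The Planck feedback parameter is 4σT_e³ = 3.610 W m^-2/K.
So ΔT₀ = -11.64/3.610 = -3.22 K.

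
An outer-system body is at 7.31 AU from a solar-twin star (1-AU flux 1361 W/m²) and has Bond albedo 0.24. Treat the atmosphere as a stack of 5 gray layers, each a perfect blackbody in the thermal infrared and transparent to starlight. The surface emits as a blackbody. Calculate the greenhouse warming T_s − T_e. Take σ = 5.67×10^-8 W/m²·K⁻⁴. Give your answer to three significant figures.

54.3 K

Irradiance scales as 1/d², so S = 1361 W/m² × (1/7.31)² = 25.47 W/m².
OLR = S(1−α)/4 = 4.839 W/m²; the top layer radiates at T_e = 96.12 K.
T_s = (N+1)^(1/4)·T_e = 150.4 K.
So the greenhouse effect raises the surface by 150.4 − 96.12 = 54.31 K.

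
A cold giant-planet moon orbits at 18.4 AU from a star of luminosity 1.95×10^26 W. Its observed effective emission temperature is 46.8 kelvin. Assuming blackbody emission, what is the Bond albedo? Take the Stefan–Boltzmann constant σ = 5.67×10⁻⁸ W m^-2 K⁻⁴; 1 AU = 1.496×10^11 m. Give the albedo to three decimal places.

0.469

d = 18.4 × 1.496×10^11 m = 2.753×10^12 m.
S = L/(4πd²) = 2.048 W m^-2.
Energy balance: S(1−α)/4 = σT⁴, so 1−α = 4σT⁴/S.
σT⁴ = 0.2720 W m^-2, so 4σT⁴ = 1.088 W m^-2.
Hence α = 1 − 1.088/2.048 = 0.4687.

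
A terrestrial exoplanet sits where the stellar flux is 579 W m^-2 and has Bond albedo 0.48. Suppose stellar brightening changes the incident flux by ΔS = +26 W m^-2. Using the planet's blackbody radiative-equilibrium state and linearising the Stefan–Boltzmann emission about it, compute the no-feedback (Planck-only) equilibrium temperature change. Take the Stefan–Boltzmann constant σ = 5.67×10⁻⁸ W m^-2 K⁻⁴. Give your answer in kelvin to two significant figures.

2.1 kelvin

Unperturbed T_e = [579.0·(1−0.48)/(4σ)]^¼ = 190.9 K.
ΔF = Δ[S(1−α)]/4 = (1−0.48)·+26/4 = 3.380 W m^-2.
Planck response: λ_P = 4σT_e³ = 4·5.67×10⁻⁸·(190.9)³ = 1.577 W m^-2/K.
Hence the no-feedback warming is ΔF/(4σT_e³) = 2.14 K.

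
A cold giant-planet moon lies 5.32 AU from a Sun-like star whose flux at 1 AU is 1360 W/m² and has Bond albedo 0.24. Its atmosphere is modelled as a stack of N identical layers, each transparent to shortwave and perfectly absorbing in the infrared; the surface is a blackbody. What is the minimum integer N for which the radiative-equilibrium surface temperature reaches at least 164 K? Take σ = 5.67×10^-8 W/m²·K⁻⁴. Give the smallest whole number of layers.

4

Irradiance scales as 1/d², so S = 1360 W/m² × (1/5.32)² = 48.05 W/m².
The effective emission temperature is T_e = [S(1−α)/(4σ)]^¼ = 112.6 K.
T_s = (N+1)^(1/4)·T_e ≥ 164 K requires N+1 ≥ (T_s/T_e)⁴ = (164/112.6)⁴ = 4.493.
The minimum whole number is N = 4.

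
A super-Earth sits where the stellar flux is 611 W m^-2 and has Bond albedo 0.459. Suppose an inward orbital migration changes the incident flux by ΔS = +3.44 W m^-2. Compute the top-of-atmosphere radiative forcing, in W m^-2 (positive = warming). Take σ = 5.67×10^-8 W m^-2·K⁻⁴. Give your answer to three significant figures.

ΔF = Δ[S(1−α)]/4 = (1−0.459)·+3.44/4 = 0.4653 W m^-2.

0.465 W m^-2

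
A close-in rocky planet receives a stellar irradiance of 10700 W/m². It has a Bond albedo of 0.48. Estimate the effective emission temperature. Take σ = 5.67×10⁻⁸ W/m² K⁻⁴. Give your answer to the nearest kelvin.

396 K

The planet absorbs (1−α)S over its disc πR² and re-emits over 4πR², so the mean absorbed flux is (1−0.48)·10700/4 = 1391 W/m².
Balancing against σT⁴: T = (1391/5.67×10⁻⁸)^(1/4) = 395.8 K.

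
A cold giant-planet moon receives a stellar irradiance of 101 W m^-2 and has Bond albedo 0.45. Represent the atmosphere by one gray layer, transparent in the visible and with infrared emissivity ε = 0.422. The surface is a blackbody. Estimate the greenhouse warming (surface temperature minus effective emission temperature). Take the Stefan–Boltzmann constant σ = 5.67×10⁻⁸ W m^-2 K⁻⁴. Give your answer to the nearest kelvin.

Effective emission temperature (TOA balance): σT_e⁴ = S(1−α)/4 = 13.89 W m^-2 → T_e = 125.1 K.
Surface balance with a leaky layer gives σT_s⁴ = σT_e⁴·2/(2−ε), so T_s = T_e·[2/(2−0.422)]^(1/4) = 132.7 K.
The atmosphere warms the surface by 7.636 K.

8 kelvin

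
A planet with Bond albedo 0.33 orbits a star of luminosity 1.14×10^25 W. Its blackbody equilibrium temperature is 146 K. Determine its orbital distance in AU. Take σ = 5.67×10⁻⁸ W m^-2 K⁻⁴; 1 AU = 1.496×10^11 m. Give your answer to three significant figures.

0.513 AU

Required flux: S = 4σT⁴/(1−α) = 153.8 W m^-2.
S = L/(4πd²) → d = √(L/4πS) = √(1.14×10^25/(4π·153.8)) = 7.680×10^10 m = 0.5134 AU.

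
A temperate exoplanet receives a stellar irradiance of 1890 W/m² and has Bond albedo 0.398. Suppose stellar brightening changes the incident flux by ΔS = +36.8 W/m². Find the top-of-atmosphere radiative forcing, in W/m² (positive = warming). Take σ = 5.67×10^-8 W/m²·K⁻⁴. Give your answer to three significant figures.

ΔF = Δ[S(1−α)]/4 = (1−0.398)·+36.8/4 = 5.538 W/m².

5.54 W/m²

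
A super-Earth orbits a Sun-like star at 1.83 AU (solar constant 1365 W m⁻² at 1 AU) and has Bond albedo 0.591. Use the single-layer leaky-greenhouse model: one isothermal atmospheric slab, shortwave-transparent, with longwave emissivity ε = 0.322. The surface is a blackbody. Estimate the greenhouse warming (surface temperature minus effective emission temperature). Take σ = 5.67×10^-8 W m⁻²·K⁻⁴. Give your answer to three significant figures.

Flux at the orbit: S = 1365/(1.83)² = 407.6 W m⁻².
The planet radiates to space at T_e = [S(1−α)/(4σ)]^(1/4) = 164.7 K.
Surface balance with a leaky layer gives σT_s⁴ = σT_e⁴·2/(2−ε), so T_s = T_e·[2/(2−0.322)]^(1/4) = 172.0 K.
The atmosphere warms the surface by 7.387 K.

7.39 K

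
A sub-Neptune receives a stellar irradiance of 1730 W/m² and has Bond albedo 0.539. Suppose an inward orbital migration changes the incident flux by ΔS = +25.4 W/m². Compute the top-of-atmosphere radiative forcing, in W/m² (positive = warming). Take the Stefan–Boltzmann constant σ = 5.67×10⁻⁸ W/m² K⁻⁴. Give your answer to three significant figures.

2.93 W/m²

ΔF = Δ[S(1−α)]/4 = (1−0.539)·+25.4/4 = 2.927 W/m².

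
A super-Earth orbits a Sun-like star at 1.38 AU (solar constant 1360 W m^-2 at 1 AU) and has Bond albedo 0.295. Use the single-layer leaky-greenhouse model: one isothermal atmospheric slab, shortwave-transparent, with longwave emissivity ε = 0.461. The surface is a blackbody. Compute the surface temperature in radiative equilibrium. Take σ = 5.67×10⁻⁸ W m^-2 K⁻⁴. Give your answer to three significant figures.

232 K

Flux at the orbit: S = 1360/(1.38)² = 714.1 W m^-2.
The planet radiates to space at T_e = [S(1−α)/(4σ)]^(1/4) = 217.1 K.
For a single slab of emissivity ε, T_s⁴ = 2T_e⁴/(2−ε); thus T_s = 217.1·(1.3)^(1/4) = 231.8 K.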